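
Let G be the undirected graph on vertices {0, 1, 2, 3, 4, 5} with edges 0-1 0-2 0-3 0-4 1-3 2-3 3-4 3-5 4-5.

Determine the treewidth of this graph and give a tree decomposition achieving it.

Every bag has size at most 3, so the width is 3 − 1 = 2 and tw(G) ≤ 2. For the lower bound, the 3 vertices {0, 1, 3} are pairwise adjacent, and any tree decomposition puts a clique entirely inside one bag — forcing width ≥ 2. The upper and lower bounds meet at 2, so that is the treewidth.

Treewidth 2.
Bags: B1 = {3, 4, 5}  B2 = {0, 3, 4}  B3 = {0, 1, 3}  B4 = {0, 2, 3}
Tree: B1–B2, B2–B3, B3–B4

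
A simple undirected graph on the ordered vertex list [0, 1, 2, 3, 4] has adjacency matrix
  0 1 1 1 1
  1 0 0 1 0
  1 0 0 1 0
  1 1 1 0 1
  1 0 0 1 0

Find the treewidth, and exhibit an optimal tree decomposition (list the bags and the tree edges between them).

The largest bag has 3 vertices, giving width 2; this decomposition certifies tw(G) ≤ 2. On the other hand G contains the 3-clique {0, 1, 3}. A clique must lie in a single bag of any decomposition, so no decomposition can have width below 2. Combining the bounds, tw(G) = 2.

Treewidth 2.
One such decomposition:
Bags: B1 = {0, 3, 4}  B2 = {0, 2, 3}  B3 = {0, 1, 3}
Tree: B1–B2, B1–B3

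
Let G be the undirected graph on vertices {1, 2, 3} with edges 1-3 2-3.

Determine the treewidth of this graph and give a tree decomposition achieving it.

Treewidth 1.
One such decomposition:
Bags: B1 = {2, 3}  B2 = {1, 3}
Tree: B1–B2

The largest bag has 2 vertices, giving width 1; this decomposition certifies tw(G) ≤ 1. Since G has at least one edge (e.g. 2–3), it is not an edgeless graph, so tw(G) ≥ 1. Therefore the treewidth is 1.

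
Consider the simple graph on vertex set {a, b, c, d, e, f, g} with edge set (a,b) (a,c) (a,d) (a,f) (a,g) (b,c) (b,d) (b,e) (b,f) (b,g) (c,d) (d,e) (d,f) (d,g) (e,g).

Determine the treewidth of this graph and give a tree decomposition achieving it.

Every bag has size at most 4, so the width is 4 − 1 = 3 and tw(G) ≤ 3. On the other hand G contains the 4-clique {b, d, e, g}. A clique must lie in a single bag of any decomposition, so no decomposition can have width below 3. Therefore the treewidth is 3.

Treewidth 3.
One such decomposition:
Bags: B1 = {a, b, d, g}  B2 = {a, b, c, d}  B3 = {b, d, e, g}  B4 = {a, b, d, f}
Tree: B1–B2, B1–B3, B1–B4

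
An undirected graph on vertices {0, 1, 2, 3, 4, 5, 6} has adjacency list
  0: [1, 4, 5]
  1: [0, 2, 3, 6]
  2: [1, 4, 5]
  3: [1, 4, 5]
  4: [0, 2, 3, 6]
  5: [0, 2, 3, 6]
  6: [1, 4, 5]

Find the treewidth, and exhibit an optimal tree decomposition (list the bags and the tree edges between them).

The largest bag has 4 vertices, giving width 3; this decomposition certifies tw(G) ≤ 3. For the lower bound: the 4 vertex sets {3,5}, {2,4}, {1}, {6} are disjoint, each induces a connected subgraph, and every pair is joined by at least one edge of G. Contracting each set to a single vertex therefore yields K_{4} as a minor, and since treewidth is minor-monotone, tw(G) ≥ tw(K_{4}) = 3. Combining the bounds, tw(G) = 3.

Treewidth 3.
One such decomposition:
Bags: B1 = {1, 3, 4, 5}  B2 = {1, 2, 4, 5}  B3 = {1, 4, 5, 6}  B4 = {0, 1, 4, 5}
Tree: B1–B2, B2–B3, B3–B4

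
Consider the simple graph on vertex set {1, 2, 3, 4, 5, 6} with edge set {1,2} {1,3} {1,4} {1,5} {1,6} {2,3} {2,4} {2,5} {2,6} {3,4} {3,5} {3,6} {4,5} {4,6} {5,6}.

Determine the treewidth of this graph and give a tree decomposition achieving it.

With just one bag of size 6, the width is 6 − 1 = 5, so tw(G) ≤ 5. Conversely, {1, 2, 3, 4, 5, 6} is a clique of size 6, and the vertices of any clique must share a bag in every tree decomposition; so some bag has ≥ 6 vertices and tw(G) ≥ 5. The upper and lower bounds meet at 5, so that is the treewidth.

Treewidth 5.
One optimal decomposition is:
Bags: B1 = {1, 2, 3, 4, 5, 6}
Tree: (single bag)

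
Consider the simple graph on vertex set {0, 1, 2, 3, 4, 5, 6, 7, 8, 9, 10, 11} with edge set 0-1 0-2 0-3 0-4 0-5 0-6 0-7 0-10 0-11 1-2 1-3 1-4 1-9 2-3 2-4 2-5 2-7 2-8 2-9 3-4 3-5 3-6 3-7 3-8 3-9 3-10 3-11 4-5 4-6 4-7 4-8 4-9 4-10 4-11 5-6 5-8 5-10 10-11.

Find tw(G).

4

A width-4 tree decomposition is:
Bags: B1 = {0, 2, 3, 4, 5}  B2 = {0, 3, 4, 5, 6}  B3 = {0, 1, 2, 3, 4}  B4 = {0, 3, 4, 5, 10}  B5 = {1, 2, 3, 4, 9}  B6 = {0, 3, 4, 10, 11}  B7 = {2, 3, 4, 5, 8}  B8 = {0, 2, 3, 4, 7}
Tree: B1–B2, B1–B3, B1–B4, B3–B5, B4–B6, B1–B7, B3–B8
Each bag holds 5 vertices, so the decomposition has width 4, which upper-bounds the treewidth. Conversely, {0, 3, 4, 10, 11} is a clique of size 5, and the vertices of any clique must share a bag in every tree decomposition; so some bag has ≥ 5 vertices and tw(G) ≥ 4. Hence tw(G) = 4 exactly.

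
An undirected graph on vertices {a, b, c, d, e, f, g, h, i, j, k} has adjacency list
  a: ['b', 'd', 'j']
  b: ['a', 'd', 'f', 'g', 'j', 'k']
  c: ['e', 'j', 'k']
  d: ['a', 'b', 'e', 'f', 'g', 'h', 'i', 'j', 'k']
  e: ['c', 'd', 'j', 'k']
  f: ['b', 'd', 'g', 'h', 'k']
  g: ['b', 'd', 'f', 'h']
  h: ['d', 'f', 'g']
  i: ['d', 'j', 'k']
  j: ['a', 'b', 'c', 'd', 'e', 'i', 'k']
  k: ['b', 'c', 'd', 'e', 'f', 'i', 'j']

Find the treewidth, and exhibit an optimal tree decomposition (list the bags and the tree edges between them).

Treewidth 3.
One such decomposition:
Bags: B1 = {b, d, j, k}  B2 = {d, e, j, k}  B3 = {c, e, j, k}  B4 = {b, d, f, k}  B5 = {a, b, d, j}  B6 = {d, i, j, k}  B7 = {b, d, f, g}  B8 = {d, f, g, h}
Tree: B1–B2, B2–B3, B1–B4, B1–B5, B2–B6, B4–B7, B7–B8

Every bag has size at most 4, so the width is 4 − 1 = 3 and tw(G) ≤ 3. For the lower bound, the 4 vertices {d, f, g, h} are pairwise adjacent, and any tree decomposition puts a clique entirely inside one bag — forcing width ≥ 3. Hence tw(G) = 3 exactly.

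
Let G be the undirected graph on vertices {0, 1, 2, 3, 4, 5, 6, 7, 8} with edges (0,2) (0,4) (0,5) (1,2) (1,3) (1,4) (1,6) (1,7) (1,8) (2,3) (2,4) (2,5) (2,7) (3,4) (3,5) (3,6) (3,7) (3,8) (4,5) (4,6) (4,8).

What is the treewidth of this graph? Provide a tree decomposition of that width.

Treewidth 3.
One such decomposition:
Bags: B1 = {1, 3, 4, 8}  B2 = {1, 2, 3, 4}  B3 = {1, 2, 3, 7}  B4 = {2, 3, 4, 5}  B5 = {0, 2, 4, 5}  B6 = {1, 3, 4, 6}
Tree: B1–B2, B2–B3, B2–B4, B4–B5, B2–B6

The largest bag has 4 vertices, giving width 3; this decomposition certifies tw(G) ≤ 3. Conversely, {0, 2, 4, 5} is a clique of size 4, and the vertices of any clique must share a bag in every tree decomposition; so some bag has ≥ 4 vertices and tw(G) ≥ 3. Combining the bounds, tw(G) = 3.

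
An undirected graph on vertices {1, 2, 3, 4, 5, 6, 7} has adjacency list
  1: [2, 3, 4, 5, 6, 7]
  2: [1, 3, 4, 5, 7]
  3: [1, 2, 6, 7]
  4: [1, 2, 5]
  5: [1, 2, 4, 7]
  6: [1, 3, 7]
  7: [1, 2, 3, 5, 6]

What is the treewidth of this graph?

A width-3 tree decomposition is:
Bags: B1 = {1, 2, 5, 7}  B2 = {1, 2, 3, 7}  B3 = {1, 3, 6, 7}  B4 = {1, 2, 4, 5}
Tree: B1–B2, B2–B3, B1–B4
The largest bag has 4 vertices, giving width 3; this decomposition certifies tw(G) ≤ 3. For the lower bound, the 4 vertices {1, 2, 3, 7} are pairwise adjacent, and any tree decomposition puts a clique entirely inside one bag — forcing width ≥ 3. Combining the bounds, tw(G) = 3.

3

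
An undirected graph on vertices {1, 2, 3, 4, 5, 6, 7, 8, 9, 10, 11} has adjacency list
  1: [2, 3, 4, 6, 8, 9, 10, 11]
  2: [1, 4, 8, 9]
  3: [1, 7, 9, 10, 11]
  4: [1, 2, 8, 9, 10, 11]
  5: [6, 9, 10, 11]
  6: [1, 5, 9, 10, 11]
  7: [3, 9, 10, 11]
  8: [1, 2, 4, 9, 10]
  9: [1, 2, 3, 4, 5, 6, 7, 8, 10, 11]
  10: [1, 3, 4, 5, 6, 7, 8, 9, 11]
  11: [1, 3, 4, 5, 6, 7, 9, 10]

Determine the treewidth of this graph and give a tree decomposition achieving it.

Every bag has size at most 5, so the width is 5 − 1 = 4 and tw(G) ≤ 4. On the other hand G contains the 5-clique {1, 2, 4, 8, 9}. A clique must lie in a single bag of any decomposition, so no decomposition can have width below 4. Hence tw(G) = 4 exactly.

Treewidth 4.
One optimal decomposition is:
Bags: B1 = {1, 6, 9, 10, 11}  B2 = {1, 3, 9, 10, 11}  B3 = {1, 4, 9, 10, 11}  B4 = {3, 7, 9, 10, 11}  B5 = {5, 6, 9, 10, 11}  B6 = {1, 4, 8, 9, 10}  B7 = {1, 2, 4, 8, 9}
Tree: B1–B2, B1–B3, B2–B4, B1–B5, B3–B6, B6–B7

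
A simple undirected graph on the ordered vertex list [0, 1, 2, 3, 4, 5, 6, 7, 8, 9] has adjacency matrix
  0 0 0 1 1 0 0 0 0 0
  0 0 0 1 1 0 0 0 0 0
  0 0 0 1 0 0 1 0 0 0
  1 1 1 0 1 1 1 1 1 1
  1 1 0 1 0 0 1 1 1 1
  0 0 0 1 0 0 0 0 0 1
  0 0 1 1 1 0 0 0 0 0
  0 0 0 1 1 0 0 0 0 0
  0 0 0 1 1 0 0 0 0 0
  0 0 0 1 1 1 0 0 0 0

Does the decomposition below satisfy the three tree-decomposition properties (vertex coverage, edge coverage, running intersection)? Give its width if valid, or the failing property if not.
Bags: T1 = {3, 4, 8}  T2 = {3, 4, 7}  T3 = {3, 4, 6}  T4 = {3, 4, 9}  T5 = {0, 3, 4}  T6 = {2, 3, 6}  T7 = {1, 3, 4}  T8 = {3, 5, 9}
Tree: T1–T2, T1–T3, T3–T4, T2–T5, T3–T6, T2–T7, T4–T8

Yes; width 2.

Checking the three conditions: (i) the bags cover all of {0, 1, 2, 3, 4, 5, 6, 7, 8, 9}; (ii) for each edge, some bag contains both endpoints; (iii) the bags containing any fixed vertex form a subtree. All hold, so the decomposition is valid with width 3 − 1 = 2.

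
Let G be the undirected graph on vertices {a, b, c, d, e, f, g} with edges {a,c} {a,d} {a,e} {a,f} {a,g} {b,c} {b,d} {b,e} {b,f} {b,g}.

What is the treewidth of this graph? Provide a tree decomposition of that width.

Every bag has size at most 3, so the width is 3 − 1 = 2 and tw(G) ≤ 2. For the lower bound, G contains the cycle a–f–b–g–a, so G is not a forest; only forests have treewidth ≤ 1, hence tw(G) ≥ 2. Hence tw(G) = 2 exactly.

Treewidth 2.
Bags: B1 = {a, b, f}  B2 = {a, b, g}  B3 = {a, b, d}  B4 = {a, b, e}  B5 = {a, b, c}
Tree: B1–B2, B2–B3, B3–B4, B4–B5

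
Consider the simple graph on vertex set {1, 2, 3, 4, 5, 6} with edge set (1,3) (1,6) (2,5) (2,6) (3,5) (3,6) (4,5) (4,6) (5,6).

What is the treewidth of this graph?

2

A width-2 tree decomposition is:
Bags: B1 = {3, 5, 6}  B2 = {4, 5, 6}  B3 = {2, 5, 6}  B4 = {1, 3, 6}
Tree: B1–B2, B1–B3, B1–B4
Every bag has size at most 3, so the width is 3 − 1 = 2 and tw(G) ≤ 2. For the lower bound, the 3 vertices {1, 3, 6} are pairwise adjacent, and any tree decomposition puts a clique entirely inside one bag — forcing width ≥ 2. Combining the bounds, tw(G) = 2.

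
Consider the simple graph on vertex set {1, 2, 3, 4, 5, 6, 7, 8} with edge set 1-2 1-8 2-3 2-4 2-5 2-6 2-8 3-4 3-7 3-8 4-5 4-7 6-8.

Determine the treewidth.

A width-2 tree decomposition is:
Bags: B1 = {2, 4, 5}  B2 = {2, 3, 4}  B3 = {3, 4, 7}  B4 = {2, 3, 8}  B5 = {1, 2, 8}  B6 = {2, 6, 8}
Tree: B1–B2, B2–B3, B2–B4, B4–B5, B5–B6
The largest bag has 3 vertices, giving width 2; this decomposition certifies tw(G) ≤ 2. For the lower bound, the 3 vertices {1, 2, 8} are pairwise adjacent, and any tree decomposition puts a clique entirely inside one bag — forcing width ≥ 2. Therefore the treewidth is 2.

2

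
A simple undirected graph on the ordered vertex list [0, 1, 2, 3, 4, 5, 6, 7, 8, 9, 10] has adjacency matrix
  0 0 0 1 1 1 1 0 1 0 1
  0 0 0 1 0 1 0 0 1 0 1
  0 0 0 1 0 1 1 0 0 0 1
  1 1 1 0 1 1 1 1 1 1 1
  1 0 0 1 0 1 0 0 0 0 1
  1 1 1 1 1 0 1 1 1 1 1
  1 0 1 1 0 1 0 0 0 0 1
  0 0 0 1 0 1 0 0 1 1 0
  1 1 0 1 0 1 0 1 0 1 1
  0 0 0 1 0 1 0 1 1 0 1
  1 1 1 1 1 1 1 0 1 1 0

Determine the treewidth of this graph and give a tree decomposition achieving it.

Each bag holds 5 vertices, so the decomposition has width 4, which upper-bounds the treewidth. For the lower bound, the 5 vertices {0, 3, 5, 8, 10} are pairwise adjacent, and any tree decomposition puts a clique entirely inside one bag — forcing width ≥ 4. Hence tw(G) = 4 exactly.

Treewidth 4.
One optimal decomposition is:
Bags: B1 = {0, 3, 5, 8, 10}  B2 = {0, 3, 5, 6, 10}  B3 = {3, 5, 8, 9, 10}  B4 = {1, 3, 5, 8, 10}  B5 = {0, 3, 4, 5, 10}  B6 = {2, 3, 5, 6, 10}  B7 = {3, 5, 7, 8, 9}
Tree: B1–B2, B1–B3, B1–B4, B1–B5, B2–B6, B3–B7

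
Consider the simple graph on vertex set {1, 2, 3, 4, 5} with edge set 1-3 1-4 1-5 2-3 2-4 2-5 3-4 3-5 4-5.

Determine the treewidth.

3

A width-3 tree decomposition is:
Bags: B1 = {1, 3, 4, 5}  B2 = {2, 3, 4, 5}
Tree: B1–B2
The largest bag has 4 vertices, giving width 3; this decomposition certifies tw(G) ≤ 3. Conversely, {1, 3, 4, 5} is a clique of size 4, and the vertices of any clique must share a bag in every tree decomposition; so some bag has ≥ 4 vertices and tw(G) ≥ 3. Combining the bounds, tw(G) = 3.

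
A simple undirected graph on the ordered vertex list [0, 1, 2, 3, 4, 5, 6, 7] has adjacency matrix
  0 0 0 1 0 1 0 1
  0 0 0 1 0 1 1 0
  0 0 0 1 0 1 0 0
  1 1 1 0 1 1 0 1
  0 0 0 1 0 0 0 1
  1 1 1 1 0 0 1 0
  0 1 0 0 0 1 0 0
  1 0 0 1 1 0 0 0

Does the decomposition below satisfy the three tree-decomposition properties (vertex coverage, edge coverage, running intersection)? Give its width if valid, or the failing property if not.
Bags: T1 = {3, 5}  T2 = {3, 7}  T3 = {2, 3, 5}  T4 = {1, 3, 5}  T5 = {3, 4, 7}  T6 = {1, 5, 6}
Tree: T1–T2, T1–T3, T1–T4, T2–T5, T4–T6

A tree decomposition must satisfy three properties: every vertex lies in some bag; for every edge, both endpoints lie together in some bag; and for every vertex, the bags containing it form a connected subtree. Here vertex 0 appears in no bag, so the decomposition is invalid.

No — vertex 0 appears in no bag.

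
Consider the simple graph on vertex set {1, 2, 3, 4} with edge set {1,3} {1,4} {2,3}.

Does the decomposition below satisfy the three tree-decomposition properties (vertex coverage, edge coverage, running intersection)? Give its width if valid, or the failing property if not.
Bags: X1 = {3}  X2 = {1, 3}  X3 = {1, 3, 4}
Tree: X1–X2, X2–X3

A tree decomposition must satisfy three properties: every vertex lies in some bag; for every edge, both endpoints lie together in some bag; and for every vertex, the bags containing it form a connected subtree. Here vertex 2 appears in no bag, so the decomposition is invalid.

No — vertex 2 appears in no bag.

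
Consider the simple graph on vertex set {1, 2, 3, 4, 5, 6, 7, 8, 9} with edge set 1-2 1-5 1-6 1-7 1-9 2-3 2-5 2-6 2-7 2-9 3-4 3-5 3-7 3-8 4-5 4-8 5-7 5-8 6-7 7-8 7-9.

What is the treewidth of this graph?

A width-3 tree decomposition is:
Bags: B1 = {1, 2, 5, 7}  B2 = {2, 3, 5, 7}  B3 = {1, 2, 6, 7}  B4 = {3, 5, 7, 8}  B5 = {1, 2, 7, 9}  B6 = {3, 4, 5, 8}
Tree: B1–B2, B1–B3, B2–B4, B1–B5, B4–B6
The largest bag has 4 vertices, giving width 3; this decomposition certifies tw(G) ≤ 3. For the lower bound, the 4 vertices {3, 4, 5, 8} are pairwise adjacent, and any tree decomposition puts a clique entirely inside one bag — forcing width ≥ 3. Therefore the treewidth is 3.

3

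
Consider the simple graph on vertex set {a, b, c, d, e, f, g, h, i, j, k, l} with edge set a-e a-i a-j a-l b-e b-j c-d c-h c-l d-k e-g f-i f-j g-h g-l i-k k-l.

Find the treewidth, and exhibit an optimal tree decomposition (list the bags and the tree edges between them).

The largest bag has 4 vertices, giving width 3; this decomposition certifies tw(G) ≤ 3. For the lower bound: the 4 vertex sets {b,f,j}, {e}, {a}, {g,i,k,l} are disjoint, each induces a connected subgraph, and every pair is joined by at least one edge of G. Contracting each set to a single vertex therefore yields K_{4} as a minor, and since treewidth is minor-monotone, tw(G) ≥ tw(K_{4}) = 3. Combining the bounds, tw(G) = 3.

Treewidth 3.
One such decomposition:
Bags: B1 = {b, e, f, j}  B2 = {a, e, f, j}  B3 = {a, e, f, i}  B4 = {a, e, g, i}  B5 = {a, g, i, l}  B6 = {g, i, k, l}  B7 = {g, h, k, l}  B8 = {c, h, k, l}  B9 = {c, d, h, k}
Tree: B1–B2, B2–B3, B3–B4, B4–B5, B5–B6, B6–B7, B7–B8, B8–B9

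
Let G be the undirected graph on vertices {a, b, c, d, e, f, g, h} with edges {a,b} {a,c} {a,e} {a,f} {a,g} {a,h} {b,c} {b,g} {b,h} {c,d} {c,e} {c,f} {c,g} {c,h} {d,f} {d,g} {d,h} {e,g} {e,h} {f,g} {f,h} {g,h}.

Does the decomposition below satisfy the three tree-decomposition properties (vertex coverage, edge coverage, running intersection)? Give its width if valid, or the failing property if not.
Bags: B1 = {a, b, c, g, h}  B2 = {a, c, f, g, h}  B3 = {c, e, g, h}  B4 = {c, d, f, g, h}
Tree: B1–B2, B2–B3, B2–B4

A tree decomposition must satisfy three properties: every vertex lies in some bag; for every edge, both endpoints lie together in some bag; and for every vertex, the bags containing it form a connected subtree. Here edge (a,e) lies in no bag, so the decomposition is invalid.

No — edge (a,e) lies in no bag.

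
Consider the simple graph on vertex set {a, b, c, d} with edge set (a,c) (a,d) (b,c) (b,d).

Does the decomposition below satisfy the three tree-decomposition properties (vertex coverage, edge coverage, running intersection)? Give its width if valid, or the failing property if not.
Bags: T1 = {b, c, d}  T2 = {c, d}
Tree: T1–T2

No — vertex a appears in no bag.

A tree decomposition must satisfy three properties: every vertex lies in some bag; for every edge, both endpoints lie together in some bag; and for every vertex, the bags containing it form a connected subtree. Here vertex a appears in no bag, so the decomposition is invalid.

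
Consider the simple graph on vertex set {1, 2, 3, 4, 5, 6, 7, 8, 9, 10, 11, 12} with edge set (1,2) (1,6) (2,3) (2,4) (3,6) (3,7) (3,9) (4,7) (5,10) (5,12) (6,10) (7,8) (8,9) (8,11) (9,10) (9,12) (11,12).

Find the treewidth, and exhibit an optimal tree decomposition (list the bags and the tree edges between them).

Every bag has size at most 4, so the width is 4 − 1 = 3 and tw(G) ≤ 3. For the lower bound: the 4 vertex sets {5,11,12}, {8}, {9}, {3,6,7,10} are disjoint, each induces a connected subgraph, and every pair is joined by at least one edge of G. Contracting each set to a single vertex therefore yields K_{4} as a minor, and since treewidth is minor-monotone, tw(G) ≥ tw(K_{4}) = 3. Therefore the treewidth is 3.

Treewidth 3.
One optimal decomposition is:
Bags: B1 = {5, 8, 11, 12}  B2 = {5, 8, 9, 12}  B3 = {5, 8, 9, 10}  B4 = {7, 8, 9, 10}  B5 = {3, 7, 9, 10}  B6 = {3, 6, 7, 10}  B7 = {3, 4, 6, 7}  B8 = {2, 3, 4, 6}  B9 = {1, 2, 4, 6}
Tree: B1–B2, B2–B3, B3–B4, B4–B5, B5–B6, B6–B7, B7–B8, B8–B9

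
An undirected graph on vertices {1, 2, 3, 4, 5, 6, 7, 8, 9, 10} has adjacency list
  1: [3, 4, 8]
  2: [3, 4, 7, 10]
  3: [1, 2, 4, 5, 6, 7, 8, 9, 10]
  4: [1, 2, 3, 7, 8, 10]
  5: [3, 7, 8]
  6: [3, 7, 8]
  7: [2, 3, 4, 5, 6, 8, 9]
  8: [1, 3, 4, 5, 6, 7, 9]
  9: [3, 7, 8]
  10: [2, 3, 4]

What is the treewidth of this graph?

A width-3 tree decomposition is:
Bags: B1 = {3, 7, 8, 9}  B2 = {3, 4, 7, 8}  B3 = {3, 5, 7, 8}  B4 = {2, 3, 4, 7}  B5 = {1, 3, 4, 8}  B6 = {3, 6, 7, 8}  B7 = {2, 3, 4, 10}
Tree: B1–B2, B1–B3, B2–B4, B2–B5, B2–B6, B4–B7
The largest bag has 4 vertices, giving width 3; this decomposition certifies tw(G) ≤ 3. For the lower bound, the 4 vertices {1, 3, 4, 8} are pairwise adjacent, and any tree decomposition puts a clique entirely inside one bag — forcing width ≥ 3. Combining the bounds, tw(G) = 3.

3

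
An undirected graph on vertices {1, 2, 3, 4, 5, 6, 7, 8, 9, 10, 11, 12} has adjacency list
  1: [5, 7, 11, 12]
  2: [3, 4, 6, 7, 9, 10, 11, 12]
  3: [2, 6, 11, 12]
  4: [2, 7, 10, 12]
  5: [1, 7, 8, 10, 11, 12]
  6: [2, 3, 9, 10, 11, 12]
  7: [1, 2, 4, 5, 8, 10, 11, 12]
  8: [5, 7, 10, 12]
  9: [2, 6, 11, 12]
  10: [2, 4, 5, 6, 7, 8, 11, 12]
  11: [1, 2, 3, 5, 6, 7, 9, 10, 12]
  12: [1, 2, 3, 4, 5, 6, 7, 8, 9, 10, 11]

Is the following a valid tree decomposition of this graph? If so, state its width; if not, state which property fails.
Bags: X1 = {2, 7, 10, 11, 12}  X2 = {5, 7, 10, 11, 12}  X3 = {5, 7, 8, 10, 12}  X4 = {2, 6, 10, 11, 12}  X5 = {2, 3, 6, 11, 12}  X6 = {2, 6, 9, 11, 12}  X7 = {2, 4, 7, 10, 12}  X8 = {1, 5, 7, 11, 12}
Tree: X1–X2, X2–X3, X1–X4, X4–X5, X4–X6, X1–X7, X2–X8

Yes; width 4.

Checking the three conditions: (i) the bags cover all of {1, 2, 3, 4, 5, 6, 7, 8, 9, 10, 11, 12}; (ii) for each edge, some bag contains both endpoints; (iii) the bags containing any fixed vertex form a subtree. All hold, so the decomposition is valid with width 5 − 1 = 4.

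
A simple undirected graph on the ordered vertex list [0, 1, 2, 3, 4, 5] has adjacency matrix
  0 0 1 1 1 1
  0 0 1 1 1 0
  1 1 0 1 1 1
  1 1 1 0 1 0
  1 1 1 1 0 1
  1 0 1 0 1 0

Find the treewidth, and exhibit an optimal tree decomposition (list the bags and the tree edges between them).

Treewidth 3.
Bags: B1 = {0, 2, 3, 4}  B2 = {1, 2, 3, 4}  B3 = {0, 2, 4, 5}
Tree: B1–B2, B1–B3

Each bag holds 4 vertices, so the decomposition has width 3, which upper-bounds the treewidth. Conversely, {0, 2, 3, 4} is a clique of size 4, and the vertices of any clique must share a bag in every tree decomposition; so some bag has ≥ 4 vertices and tw(G) ≥ 3. Therefore the treewidth is 3.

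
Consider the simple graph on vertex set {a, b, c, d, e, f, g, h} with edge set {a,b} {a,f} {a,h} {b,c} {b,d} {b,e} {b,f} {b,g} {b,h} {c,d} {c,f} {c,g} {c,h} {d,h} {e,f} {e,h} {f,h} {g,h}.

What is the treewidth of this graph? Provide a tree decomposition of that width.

Treewidth 3.
One such decomposition:
Bags: B1 = {b, c, d, h}  B2 = {b, c, f, h}  B3 = {a, b, f, h}  B4 = {b, e, f, h}  B5 = {b, c, g, h}
Tree: B1–B2, B2–B3, B2–B4, B2–B5

The largest bag has 4 vertices, giving width 3; this decomposition certifies tw(G) ≤ 3. Conversely, {b, c, d, h} is a clique of size 4, and the vertices of any clique must share a bag in every tree decomposition; so some bag has ≥ 4 vertices and tw(G) ≥ 3. Therefore the treewidth is 3.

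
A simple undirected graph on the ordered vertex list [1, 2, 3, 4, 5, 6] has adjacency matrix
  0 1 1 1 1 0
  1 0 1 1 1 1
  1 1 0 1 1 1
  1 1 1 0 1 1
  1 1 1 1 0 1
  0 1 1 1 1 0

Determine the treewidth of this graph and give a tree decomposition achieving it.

Every bag has size at most 5, so the width is 5 − 1 = 4 and tw(G) ≤ 4. For the lower bound, the 5 vertices {1, 2, 3, 4, 5} are pairwise adjacent, and any tree decomposition puts a clique entirely inside one bag — forcing width ≥ 4. The upper and lower bounds meet at 4, so that is the treewidth.

Treewidth 4.
One such decomposition:
Bags: B1 = {2, 3, 4, 5, 6}  B2 = {1, 2, 3, 4, 5}
Tree: B1–B2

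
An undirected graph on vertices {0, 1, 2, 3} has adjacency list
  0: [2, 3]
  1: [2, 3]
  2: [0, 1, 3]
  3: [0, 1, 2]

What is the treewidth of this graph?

A width-2 tree decomposition is:
Bags: B1 = {1, 2, 3}  B2 = {0, 2, 3}
Tree: B1–B2
The largest bag has 3 vertices, giving width 2; this decomposition certifies tw(G) ≤ 2. On the other hand G contains the 3-clique {0, 2, 3}. A clique must lie in a single bag of any decomposition, so no decomposition can have width below 2. Therefore the treewidth is 2.

2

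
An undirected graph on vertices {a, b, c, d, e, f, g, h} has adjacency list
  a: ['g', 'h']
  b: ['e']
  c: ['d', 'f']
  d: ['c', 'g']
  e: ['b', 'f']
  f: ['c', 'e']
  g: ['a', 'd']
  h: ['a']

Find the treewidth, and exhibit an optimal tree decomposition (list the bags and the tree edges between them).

Treewidth 1.
One optimal decomposition is:
Bags: B1 = {b, e}  B2 = {e, f}  B3 = {c, f}  B4 = {c, d}  B5 = {d, g}  B6 = {a, g}  B7 = {a, h}
Tree: B1–B2, B2–B3, B3–B4, B4–B5, B5–B6, B6–B7

Every bag has size at most 2, so the width is 2 − 1 = 1 and tw(G) ≤ 1. Any graph with an edge has treewidth ≥ 1, and G has the edge b–e. Hence tw(G) = 1 exactly.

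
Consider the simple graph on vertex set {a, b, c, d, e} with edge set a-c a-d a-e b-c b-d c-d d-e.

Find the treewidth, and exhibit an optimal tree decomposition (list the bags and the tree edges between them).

Each bag holds 3 vertices, so the decomposition has width 2, which upper-bounds the treewidth. Conversely, {a, d, e} is a clique of size 3, and the vertices of any clique must share a bag in every tree decomposition; so some bag has ≥ 3 vertices and tw(G) ≥ 2. Hence tw(G) = 2 exactly.

Treewidth 2.
One optimal decomposition is:
Bags: B1 = {a, c, d}  B2 = {a, d, e}  B3 = {b, c, d}
Tree: B1–B2, B1–B3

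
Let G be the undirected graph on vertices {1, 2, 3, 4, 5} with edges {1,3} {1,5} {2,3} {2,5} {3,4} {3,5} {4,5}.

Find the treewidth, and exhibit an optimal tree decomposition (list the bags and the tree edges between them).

Treewidth 2.
One such decomposition:
Bags: B1 = {3, 4, 5}  B2 = {1, 3, 5}  B3 = {2, 3, 5}
Tree: B1–B2, B1–B3

Each bag holds 3 vertices, so the decomposition has width 2, which upper-bounds the treewidth. Conversely, {1, 3, 5} is a clique of size 3, and the vertices of any clique must share a bag in every tree decomposition; so some bag has ≥ 3 vertices and tw(G) ≥ 2. The upper and lower bounds meet at 2, so that is the treewidth.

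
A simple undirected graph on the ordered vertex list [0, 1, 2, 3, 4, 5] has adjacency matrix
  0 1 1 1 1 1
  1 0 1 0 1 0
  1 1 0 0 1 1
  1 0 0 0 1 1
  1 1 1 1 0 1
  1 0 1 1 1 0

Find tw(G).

A width-3 tree decomposition is:
Bags: B1 = {0, 3, 4, 5}  B2 = {0, 2, 4, 5}  B3 = {0, 1, 2, 4}
Tree: B1–B2, B2–B3
The largest bag has 4 vertices, giving width 3; this decomposition certifies tw(G) ≤ 3. On the other hand G contains the 4-clique {0, 1, 2, 4}. A clique must lie in a single bag of any decomposition, so no decomposition can have width below 3. Therefore the treewidth is 3.

3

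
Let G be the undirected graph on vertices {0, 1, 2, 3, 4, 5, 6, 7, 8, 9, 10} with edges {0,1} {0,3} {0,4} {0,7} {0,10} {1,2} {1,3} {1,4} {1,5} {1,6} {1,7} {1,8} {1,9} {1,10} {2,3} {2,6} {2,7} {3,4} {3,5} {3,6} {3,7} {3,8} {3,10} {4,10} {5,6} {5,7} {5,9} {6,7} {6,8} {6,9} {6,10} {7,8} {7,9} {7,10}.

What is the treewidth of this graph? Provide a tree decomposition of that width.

Each bag holds 5 vertices, so the decomposition has width 4, which upper-bounds the treewidth. For the lower bound, the 5 vertices {1, 5, 6, 7, 9} are pairwise adjacent, and any tree decomposition puts a clique entirely inside one bag — forcing width ≥ 4. Therefore the treewidth is 4.

Treewidth 4.
One optimal decomposition is:
Bags: B1 = {1, 3, 6, 7, 8}  B2 = {1, 3, 6, 7, 10}  B3 = {0, 1, 3, 7, 10}  B4 = {1, 2, 3, 6, 7}  B5 = {1, 3, 5, 6, 7}  B6 = {1, 5, 6, 7, 9}  B7 = {0, 1, 3, 4, 10}
Tree: B1–B2, B2–B3, B2–B4, B4–B5, B5–B6, B3–B7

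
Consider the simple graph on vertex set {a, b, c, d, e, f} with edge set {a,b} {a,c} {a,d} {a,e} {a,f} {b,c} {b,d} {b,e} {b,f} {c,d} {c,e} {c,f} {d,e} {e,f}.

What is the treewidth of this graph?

4

A width-4 tree decomposition is:
Bags: B1 = {a, b, c, e, f}  B2 = {a, b, c, d, e}
Tree: B1–B2
Each bag holds 5 vertices, so the decomposition has width 4, which upper-bounds the treewidth. For the lower bound, the 5 vertices {a, b, c, d, e} are pairwise adjacent, and any tree decomposition puts a clique entirely inside one bag — forcing width ≥ 4. Combining the bounds, tw(G) = 4.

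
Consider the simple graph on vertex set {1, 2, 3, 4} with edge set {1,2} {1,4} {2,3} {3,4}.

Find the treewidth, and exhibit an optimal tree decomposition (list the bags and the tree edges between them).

Treewidth 2.
One optimal decomposition is:
Bags: B1 = {1, 3, 4}  B2 = {1, 2, 3}
Tree: B1–B2

Every bag has size at most 3, so the width is 3 − 1 = 2 and tw(G) ≤ 2. Since 1–4–3–2–1 is a cycle in G, G is not acyclic. Forests are exactly the graphs of treewidth ≤ 1, so tw(G) ≥ 2. Combining the bounds, tw(G) = 2.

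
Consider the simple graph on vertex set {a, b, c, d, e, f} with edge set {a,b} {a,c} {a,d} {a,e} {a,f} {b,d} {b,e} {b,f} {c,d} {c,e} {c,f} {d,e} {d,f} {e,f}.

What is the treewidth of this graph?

A width-4 tree decomposition is:
Bags: B1 = {a, c, d, e, f}  B2 = {a, b, d, e, f}
Tree: B1–B2
Each bag holds 5 vertices, so the decomposition has width 4, which upper-bounds the treewidth. Conversely, {a, c, d, e, f} is a clique of size 5, and the vertices of any clique must share a bag in every tree decomposition; so some bag has ≥ 5 vertices and tw(G) ≥ 4. The upper and lower bounds meet at 4, so that is the treewidth.

4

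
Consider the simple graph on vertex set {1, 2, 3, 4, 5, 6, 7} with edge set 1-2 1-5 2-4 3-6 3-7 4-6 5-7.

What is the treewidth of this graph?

2

A width-2 tree decomposition is:
Bags: B1 = {3, 6, 7}  B2 = {5, 6, 7}  B3 = {1, 5, 6}  B4 = {1, 2, 6}  B5 = {2, 4, 6}
Tree: B1–B2, B2–B3, B3–B4, B4–B5
The largest bag has 3 vertices, giving width 2; this decomposition certifies tw(G) ≤ 2. The edges 6–3–7–5–1–2–4–6 form a cycle, so G is not a tree and its treewidth is at least 2. Combining the bounds, tw(G) = 2.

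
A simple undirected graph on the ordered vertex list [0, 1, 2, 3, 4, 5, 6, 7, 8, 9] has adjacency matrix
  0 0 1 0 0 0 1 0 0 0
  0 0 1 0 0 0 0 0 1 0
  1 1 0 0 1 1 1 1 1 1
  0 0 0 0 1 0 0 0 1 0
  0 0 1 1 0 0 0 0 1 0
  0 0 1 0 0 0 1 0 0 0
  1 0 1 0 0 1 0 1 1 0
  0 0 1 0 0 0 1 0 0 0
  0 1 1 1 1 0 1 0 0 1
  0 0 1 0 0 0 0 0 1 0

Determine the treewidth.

A width-2 tree decomposition is:
Bags: B1 = {2, 6, 7}  B2 = {2, 6, 8}  B3 = {2, 8, 9}  B4 = {1, 2, 8}  B5 = {2, 4, 8}  B6 = {3, 4, 8}  B7 = {0, 2, 6}  B8 = {2, 5, 6}
Tree: B1–B2, B2–B3, B3–B4, B2–B5, B5–B6, B2–B7, B1–B8
The largest bag has 3 vertices, giving width 2; this decomposition certifies tw(G) ≤ 2. Conversely, {1, 2, 8} is a clique of size 3, and the vertices of any clique must share a bag in every tree decomposition; so some bag has ≥ 3 vertices and tw(G) ≥ 2. Hence tw(G) = 2 exactly.

2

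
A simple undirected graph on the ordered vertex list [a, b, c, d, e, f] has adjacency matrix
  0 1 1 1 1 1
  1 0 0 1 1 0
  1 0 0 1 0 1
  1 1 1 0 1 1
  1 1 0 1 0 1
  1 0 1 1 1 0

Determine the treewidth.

3

A width-3 tree decomposition is:
Bags: B1 = {a, d, e, f}  B2 = {a, c, d, f}  B3 = {a, b, d, e}
Tree: B1–B2, B1–B3
Every bag has size at most 4, so the width is 4 − 1 = 3 and tw(G) ≤ 3. Conversely, {a, d, e, f} is a clique of size 4, and the vertices of any clique must share a bag in every tree decomposition; so some bag has ≥ 4 vertices and tw(G) ≥ 3. Therefore the treewidth is 3.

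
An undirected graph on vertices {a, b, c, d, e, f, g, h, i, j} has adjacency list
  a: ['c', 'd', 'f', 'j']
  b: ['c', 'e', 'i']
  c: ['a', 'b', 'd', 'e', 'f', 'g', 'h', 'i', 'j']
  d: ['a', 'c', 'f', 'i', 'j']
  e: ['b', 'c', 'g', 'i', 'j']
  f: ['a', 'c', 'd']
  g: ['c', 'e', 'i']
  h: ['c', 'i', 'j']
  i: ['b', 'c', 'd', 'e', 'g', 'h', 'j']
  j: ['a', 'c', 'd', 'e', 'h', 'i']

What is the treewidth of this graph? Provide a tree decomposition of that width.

Each bag holds 4 vertices, so the decomposition has width 3, which upper-bounds the treewidth. For the lower bound, the 4 vertices {a, c, d, j} are pairwise adjacent, and any tree decomposition puts a clique entirely inside one bag — forcing width ≥ 3. The upper and lower bounds meet at 3, so that is the treewidth.

Treewidth 3.
One such decomposition:
Bags: B1 = {c, e, i, j}  B2 = {c, d, i, j}  B3 = {c, e, g, i}  B4 = {b, c, e, i}  B5 = {c, h, i, j}  B6 = {a, c, d, j}  B7 = {a, c, d, f}
Tree: B1–B2, B1–B3, B3–B4, B2–B5, B2–B6, B6–B7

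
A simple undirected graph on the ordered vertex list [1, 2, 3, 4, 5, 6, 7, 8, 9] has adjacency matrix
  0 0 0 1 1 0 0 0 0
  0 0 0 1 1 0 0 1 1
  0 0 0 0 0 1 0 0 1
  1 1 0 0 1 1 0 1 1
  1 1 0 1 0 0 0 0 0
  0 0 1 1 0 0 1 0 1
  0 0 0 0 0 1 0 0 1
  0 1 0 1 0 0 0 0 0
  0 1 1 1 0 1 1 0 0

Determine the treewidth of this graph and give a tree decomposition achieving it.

Every bag has size at most 3, so the width is 3 − 1 = 2 and tw(G) ≤ 2. Conversely, {3, 6, 9} is a clique of size 3, and the vertices of any clique must share a bag in every tree decomposition; so some bag has ≥ 3 vertices and tw(G) ≥ 2. Hence tw(G) = 2 exactly.

Treewidth 2.
One such decomposition:
Bags: B1 = {2, 4, 9}  B2 = {4, 6, 9}  B3 = {2, 4, 8}  B4 = {6, 7, 9}  B5 = {2, 4, 5}  B6 = {3, 6, 9}  B7 = {1, 4, 5}
Tree: B1–B2, B1–B3, B2–B4, B3–B5, B4–B6, B5–B7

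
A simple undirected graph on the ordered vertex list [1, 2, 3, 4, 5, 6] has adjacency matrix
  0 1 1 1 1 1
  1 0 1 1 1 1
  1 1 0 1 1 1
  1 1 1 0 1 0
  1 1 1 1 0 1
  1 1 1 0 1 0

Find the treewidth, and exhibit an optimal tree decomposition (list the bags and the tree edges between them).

Treewidth 4.
One optimal decomposition is:
Bags: B1 = {1, 2, 3, 4, 5}  B2 = {1, 2, 3, 5, 6}
Tree: B1–B2

The largest bag has 5 vertices, giving width 4; this decomposition certifies tw(G) ≤ 4. On the other hand G contains the 5-clique {1, 2, 3, 4, 5}. A clique must lie in a single bag of any decomposition, so no decomposition can have width below 4. Hence tw(G) = 4 exactly.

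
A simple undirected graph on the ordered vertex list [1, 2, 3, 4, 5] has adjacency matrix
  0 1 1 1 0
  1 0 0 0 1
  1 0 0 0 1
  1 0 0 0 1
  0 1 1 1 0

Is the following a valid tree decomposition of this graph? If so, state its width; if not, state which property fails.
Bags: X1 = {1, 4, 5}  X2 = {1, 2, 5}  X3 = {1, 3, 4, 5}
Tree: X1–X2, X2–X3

A tree decomposition must satisfy three properties: every vertex lies in some bag; for every edge, both endpoints lie together in some bag; and for every vertex, the bags containing it form a connected subtree. Here bags containing vertex 4 are not connected in the tree, so the decomposition is invalid.

No — bags containing vertex 4 are not connected in the tree.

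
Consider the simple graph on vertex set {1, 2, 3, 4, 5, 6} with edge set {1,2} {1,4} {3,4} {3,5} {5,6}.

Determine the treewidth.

A width-1 tree decomposition is:
Bags: B1 = {1, 2}  B2 = {1, 4}  B3 = {3, 4}  B4 = {3, 5}  B5 = {5, 6}
Tree: B1–B2, B2–B3, B3–B4, B4–B5
Each bag holds 2 vertices, so the decomposition has width 1, which upper-bounds the treewidth. G has an edge, so its treewidth is at least 1. The upper and lower bounds meet at 1, so that is the treewidth.

1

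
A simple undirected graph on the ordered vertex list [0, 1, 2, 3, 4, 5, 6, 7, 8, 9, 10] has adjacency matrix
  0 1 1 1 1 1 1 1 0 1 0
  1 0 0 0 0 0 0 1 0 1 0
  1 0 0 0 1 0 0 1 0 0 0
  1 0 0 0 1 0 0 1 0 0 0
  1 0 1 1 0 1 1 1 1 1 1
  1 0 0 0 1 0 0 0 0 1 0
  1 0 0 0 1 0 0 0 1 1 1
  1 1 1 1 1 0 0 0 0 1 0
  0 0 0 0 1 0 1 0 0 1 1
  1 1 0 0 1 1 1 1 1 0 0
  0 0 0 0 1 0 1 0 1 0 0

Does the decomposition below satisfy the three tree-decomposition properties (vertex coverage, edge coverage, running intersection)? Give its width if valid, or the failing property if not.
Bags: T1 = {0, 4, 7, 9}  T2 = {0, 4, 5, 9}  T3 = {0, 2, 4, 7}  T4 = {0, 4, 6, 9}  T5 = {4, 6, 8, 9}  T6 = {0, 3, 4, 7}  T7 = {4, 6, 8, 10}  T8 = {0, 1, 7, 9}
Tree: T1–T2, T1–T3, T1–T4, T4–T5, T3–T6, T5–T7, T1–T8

Every vertex of G appears in some bag (union = {0, 1, 2, 3, 4, 5, 6, 7, 8, 9, 10}); every edge is covered by a bag; and for each vertex v the set of bags containing v is connected in the bag tree. The decomposition is therefore valid. The largest bag has 4 vertices, so the width is 3.

Yes; width 3.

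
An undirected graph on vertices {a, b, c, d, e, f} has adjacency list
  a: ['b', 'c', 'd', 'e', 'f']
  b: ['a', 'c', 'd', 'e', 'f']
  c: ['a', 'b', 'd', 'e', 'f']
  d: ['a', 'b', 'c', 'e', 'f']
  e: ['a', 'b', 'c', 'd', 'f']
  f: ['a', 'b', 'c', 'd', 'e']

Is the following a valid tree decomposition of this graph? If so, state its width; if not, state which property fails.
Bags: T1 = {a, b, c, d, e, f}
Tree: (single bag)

Yes; width 5.

Vertex coverage: the bags together contain {a, b, c, d, e, f}, the full vertex set. Edge coverage: each edge of G has both endpoints in at least one bag. Running intersection: for every vertex, the bags containing it form a connected subtree. All three properties hold, so this is a valid tree decomposition of width max|bag| − 1 = 5, and hence tw(G) ≤ 5.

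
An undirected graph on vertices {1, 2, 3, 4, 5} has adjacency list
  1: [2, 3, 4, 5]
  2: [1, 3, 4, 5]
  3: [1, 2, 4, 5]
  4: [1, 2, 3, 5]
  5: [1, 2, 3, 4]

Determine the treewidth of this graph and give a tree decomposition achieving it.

Treewidth 4.
Bags: B1 = {1, 2, 3, 4, 5}
Tree: (single bag)

With just one bag of size 5, the width is 5 − 1 = 4, so tw(G) ≤ 4. Conversely, {1, 2, 3, 4, 5} is a clique of size 5, and the vertices of any clique must share a bag in every tree decomposition; so some bag has ≥ 5 vertices and tw(G) ≥ 4. The upper and lower bounds meet at 4, so that is the treewidth.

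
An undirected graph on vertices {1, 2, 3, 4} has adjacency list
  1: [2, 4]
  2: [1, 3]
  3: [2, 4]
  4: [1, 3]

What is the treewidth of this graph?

A width-2 tree decomposition is:
Bags: B1 = {1, 3, 4}  B2 = {1, 2, 3}
Tree: B1–B2
Each bag holds 3 vertices, so the decomposition has width 2, which upper-bounds the treewidth. Since 3–4–1–2–3 is a cycle in G, G is not acyclic. Forests are exactly the graphs of treewidth ≤ 1, so tw(G) ≥ 2. Combining the bounds, tw(G) = 2.

2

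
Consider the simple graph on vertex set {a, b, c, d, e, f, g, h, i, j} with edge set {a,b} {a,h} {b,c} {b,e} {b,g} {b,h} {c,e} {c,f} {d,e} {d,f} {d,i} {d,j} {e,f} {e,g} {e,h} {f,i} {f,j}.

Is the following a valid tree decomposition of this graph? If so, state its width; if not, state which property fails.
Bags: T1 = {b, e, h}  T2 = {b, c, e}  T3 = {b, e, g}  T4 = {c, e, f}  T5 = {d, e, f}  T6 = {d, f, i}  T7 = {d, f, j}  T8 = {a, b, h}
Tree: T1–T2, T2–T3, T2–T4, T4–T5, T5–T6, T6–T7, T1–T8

Every vertex of G appears in some bag (union = {a, b, c, d, e, f, g, h, i, j}); every edge is covered by a bag; and for each vertex v the set of bags containing v is connected in the bag tree. The decomposition is therefore valid. The largest bag has 3 vertices, so the width is 2.

Yes; width 2.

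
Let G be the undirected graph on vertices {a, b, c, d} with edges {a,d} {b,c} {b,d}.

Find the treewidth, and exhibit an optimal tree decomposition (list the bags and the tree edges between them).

Each bag holds 2 vertices, so the decomposition has width 1, which upper-bounds the treewidth. G has an edge, so its treewidth is at least 1. Hence tw(G) = 1 exactly.

Treewidth 1.
One such decomposition:
Bags: B1 = {b, c}  B2 = {b, d}  B3 = {a, d}
Tree: B1–B2, B2–B3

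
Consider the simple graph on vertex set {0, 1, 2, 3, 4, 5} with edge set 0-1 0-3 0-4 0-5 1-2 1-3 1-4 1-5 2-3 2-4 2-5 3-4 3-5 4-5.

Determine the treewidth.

A width-4 tree decomposition is:
Bags: B1 = {0, 1, 3, 4, 5}  B2 = {1, 2, 3, 4, 5}
Tree: B1–B2
Every bag has size at most 5, so the width is 5 − 1 = 4 and tw(G) ≤ 4. Conversely, {0, 1, 3, 4, 5} is a clique of size 5, and the vertices of any clique must share a bag in every tree decomposition; so some bag has ≥ 5 vertices and tw(G) ≥ 4. The upper and lower bounds meet at 4, so that is the treewidth.

4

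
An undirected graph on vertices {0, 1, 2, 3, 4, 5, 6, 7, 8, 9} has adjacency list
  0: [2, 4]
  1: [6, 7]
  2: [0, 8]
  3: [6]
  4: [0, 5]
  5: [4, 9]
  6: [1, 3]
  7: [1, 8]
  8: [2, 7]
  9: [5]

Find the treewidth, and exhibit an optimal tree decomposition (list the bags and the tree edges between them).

Each bag holds 2 vertices, so the decomposition has width 1, which upper-bounds the treewidth. Since G has at least one edge (e.g. 3–6), it is not an edgeless graph, so tw(G) ≥ 1. Combining the bounds, tw(G) = 1.

Treewidth 1.
Bags: B1 = {3, 6}  B2 = {1, 6}  B3 = {1, 7}  B4 = {7, 8}  B5 = {2, 8}  B6 = {0, 2}  B7 = {0, 4}  B8 = {4, 5}  B9 = {5, 9}
Tree: B1–B2, B2–B3, B3–B4, B4–B5, B5–B6, B6–B7, B7–B8, B8–B9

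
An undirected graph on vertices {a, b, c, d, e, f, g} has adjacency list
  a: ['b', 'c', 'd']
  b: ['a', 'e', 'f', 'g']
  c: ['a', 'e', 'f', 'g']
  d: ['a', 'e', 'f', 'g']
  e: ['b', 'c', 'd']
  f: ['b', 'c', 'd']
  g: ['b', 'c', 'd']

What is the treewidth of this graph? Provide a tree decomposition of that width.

Treewidth 3.
Bags: B1 = {b, c, d, g}  B2 = {b, c, d, e}  B3 = {b, c, d, f}  B4 = {a, b, c, d}
Tree: B1–B2, B2–B3, B3–B4

The largest bag has 4 vertices, giving width 3; this decomposition certifies tw(G) ≤ 3. For the lower bound: the 4 vertex sets {b,g}, {c,e}, {d}, {f} are disjoint, each induces a connected subgraph, and every pair is joined by at least one edge of G. Contracting each set to a single vertex therefore yields K_{4} as a minor, and since treewidth is minor-monotone, tw(G) ≥ tw(K_{4}) = 3. Therefore the treewidth is 3.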